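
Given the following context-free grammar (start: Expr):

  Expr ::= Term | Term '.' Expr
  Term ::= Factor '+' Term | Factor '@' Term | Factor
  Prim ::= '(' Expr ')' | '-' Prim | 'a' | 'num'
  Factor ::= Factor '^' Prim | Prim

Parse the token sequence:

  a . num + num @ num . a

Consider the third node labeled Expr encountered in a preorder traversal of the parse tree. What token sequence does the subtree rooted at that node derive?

[Expr [Term [Factor [Prim a]]] . [Expr [Term [Factor [Prim num]] + [Term [Factor [Prim num]] @ [Term [Factor [Prim num]]]]] . [Expr [Term [Factor [Prim a]]]]]]

a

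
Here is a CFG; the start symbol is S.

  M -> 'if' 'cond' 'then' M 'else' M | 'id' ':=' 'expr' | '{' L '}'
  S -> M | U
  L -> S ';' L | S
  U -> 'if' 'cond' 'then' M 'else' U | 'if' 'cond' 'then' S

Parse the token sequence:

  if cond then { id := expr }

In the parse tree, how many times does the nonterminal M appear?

[S [U if cond then [S [M { [L [S [M id := expr]]] }]]]]

2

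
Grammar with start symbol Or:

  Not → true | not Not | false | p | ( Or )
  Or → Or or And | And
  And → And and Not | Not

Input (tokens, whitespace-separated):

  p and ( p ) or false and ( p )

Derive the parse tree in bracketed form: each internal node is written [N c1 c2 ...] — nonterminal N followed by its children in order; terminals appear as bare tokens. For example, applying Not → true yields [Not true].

[Or [Or [And [And [Not p]] and [Not ( [Or [And [Not p]]] )]]] or [And [And [Not false]] and [Not ( [Or [And [Not p]]] )]]]

Or
Or or And
And or And
And and Not or And
Not and Not or And
p and Not or And
p and ( Or ) or And
p and ( And ) or And
p and ( Not ) or And
p and ( p ) or And
p and ( p ) or And and Not
p and ( p ) or Not and Not
p and ( p ) or false and Not
p and ( p ) or false and ( Or )
p and ( p ) or false and ( And )
p and ( p ) or false and ( Not )
p and ( p ) or false and ( p )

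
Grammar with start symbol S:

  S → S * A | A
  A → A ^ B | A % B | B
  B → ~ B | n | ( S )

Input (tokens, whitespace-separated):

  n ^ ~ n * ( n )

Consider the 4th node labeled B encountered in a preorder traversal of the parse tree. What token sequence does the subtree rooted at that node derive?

[S [S [A [A [B n]] ^ [B ~ [B n]]]] * [A [B ( [S [A [B n]]] )]]]

( n )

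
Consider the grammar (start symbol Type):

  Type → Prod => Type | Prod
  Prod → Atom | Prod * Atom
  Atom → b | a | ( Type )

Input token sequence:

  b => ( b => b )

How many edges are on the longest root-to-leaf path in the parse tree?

[Type [Prod [Atom b]] => [Type [Prod [Atom ( [Type [Prod [Atom b]] => [Type [Prod [Atom b]]]] )]]]]

8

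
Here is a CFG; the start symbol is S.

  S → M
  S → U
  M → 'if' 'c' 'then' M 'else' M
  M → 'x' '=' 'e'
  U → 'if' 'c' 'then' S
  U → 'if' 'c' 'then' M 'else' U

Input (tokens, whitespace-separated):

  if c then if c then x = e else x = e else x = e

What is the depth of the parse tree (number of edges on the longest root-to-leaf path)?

[S [M if c then [M if c then [M x = e] else [M x = e]] else [M x = e]]]

4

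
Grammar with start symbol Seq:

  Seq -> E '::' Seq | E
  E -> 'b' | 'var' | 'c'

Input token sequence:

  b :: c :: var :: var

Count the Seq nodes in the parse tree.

4

[Seq [E b] :: [Seq [E c] :: [Seq [E var] :: [Seq [E var]]]]]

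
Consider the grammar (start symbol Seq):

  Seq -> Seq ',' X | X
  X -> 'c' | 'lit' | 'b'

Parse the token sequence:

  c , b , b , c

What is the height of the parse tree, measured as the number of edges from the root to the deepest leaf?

[Seq [Seq [Seq [Seq [X c]] , [X b]] , [X b]] , [X c]]

5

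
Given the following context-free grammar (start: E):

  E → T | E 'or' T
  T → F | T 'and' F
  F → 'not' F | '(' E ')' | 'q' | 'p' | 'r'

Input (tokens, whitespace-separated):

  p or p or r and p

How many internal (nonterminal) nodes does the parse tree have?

11

[E [E [E [T [F p]]] or [T [F p]]] or [T [T [F r]] and [F p]]]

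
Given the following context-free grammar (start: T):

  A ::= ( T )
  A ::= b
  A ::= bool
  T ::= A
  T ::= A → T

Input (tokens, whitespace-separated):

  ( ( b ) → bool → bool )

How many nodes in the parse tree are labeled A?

5

[T [A ( [T [A ( [T [A b]] )] → [T [A bool] → [T [A bool]]]] )]]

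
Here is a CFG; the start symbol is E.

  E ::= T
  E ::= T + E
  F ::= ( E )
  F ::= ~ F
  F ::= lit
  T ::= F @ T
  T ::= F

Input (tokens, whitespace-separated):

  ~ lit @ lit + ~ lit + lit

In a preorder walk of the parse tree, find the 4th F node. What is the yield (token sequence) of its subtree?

[E [T [F ~ [F lit]] @ [T [F lit]]] + [E [T [F ~ [F lit]]] + [E [T [F lit]]]]]

~ lit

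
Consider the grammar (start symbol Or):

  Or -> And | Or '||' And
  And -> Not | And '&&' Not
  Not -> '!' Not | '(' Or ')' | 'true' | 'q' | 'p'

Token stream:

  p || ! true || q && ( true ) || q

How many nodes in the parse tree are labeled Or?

[Or [Or [Or [Or [And [Not p]]] || [And [Not ! [Not true]]]] || [And [And [Not q]] && [Not ( [Or [And [Not true]]] )]]] || [And [Not q]]]

5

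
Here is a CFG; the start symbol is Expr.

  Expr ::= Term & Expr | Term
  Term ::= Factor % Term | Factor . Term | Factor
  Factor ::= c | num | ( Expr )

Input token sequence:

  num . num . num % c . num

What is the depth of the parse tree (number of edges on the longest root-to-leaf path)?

[Expr [Term [Factor num] . [Term [Factor num] . [Term [Factor num] % [Term [Factor c] . [Term [Factor num]]]]]]]

7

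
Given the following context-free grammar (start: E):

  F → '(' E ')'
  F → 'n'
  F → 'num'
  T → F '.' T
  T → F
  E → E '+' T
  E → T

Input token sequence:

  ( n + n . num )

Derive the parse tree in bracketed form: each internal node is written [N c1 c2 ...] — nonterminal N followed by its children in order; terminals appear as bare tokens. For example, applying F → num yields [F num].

E
T
F
( E )
( E + T )
( T + T )
( F + T )
( n + T )
( n + F . T )
( n + n . T )
( n + n . F )
( n + n . num )

[E [T [F ( [E [E [T [F n]]] + [T [F n] . [T [F num]]]] )]]]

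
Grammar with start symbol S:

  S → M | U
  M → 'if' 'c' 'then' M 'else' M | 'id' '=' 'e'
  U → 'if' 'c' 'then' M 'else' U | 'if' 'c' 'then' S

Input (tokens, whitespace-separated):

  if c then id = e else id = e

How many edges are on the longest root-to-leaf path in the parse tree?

3

[S [M if c then [M id = e] else [M id = e]]]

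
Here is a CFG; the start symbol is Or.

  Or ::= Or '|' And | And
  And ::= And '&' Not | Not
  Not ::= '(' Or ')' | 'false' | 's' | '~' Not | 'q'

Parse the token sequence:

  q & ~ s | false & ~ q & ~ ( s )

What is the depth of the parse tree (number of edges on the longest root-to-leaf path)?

[Or [Or [And [And [Not q]] & [Not ~ [Not s]]]] | [And [And [And [Not false]] & [Not ~ [Not q]]] & [Not ~ [Not ( [Or [And [Not s]]] )]]]]

7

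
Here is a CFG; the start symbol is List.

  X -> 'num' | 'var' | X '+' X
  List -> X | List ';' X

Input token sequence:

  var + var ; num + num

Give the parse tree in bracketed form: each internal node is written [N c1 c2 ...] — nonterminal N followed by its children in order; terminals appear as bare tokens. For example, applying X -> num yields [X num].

List
List ; X
X ; X
X + X ; X
var + X ; X
var + var ; X
var + var ; X + X
var + var ; num + X
var + var ; num + num

[List [List [X [X var] + [X var]]] ; [X [X num] + [X num]]]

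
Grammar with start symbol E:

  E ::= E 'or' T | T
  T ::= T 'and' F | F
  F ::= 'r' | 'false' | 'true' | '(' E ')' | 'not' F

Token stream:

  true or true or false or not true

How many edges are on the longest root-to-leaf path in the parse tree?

6

[E [E [E [E [T [F true]]] or [T [F true]]] or [T [F false]]] or [T [F not [F true]]]]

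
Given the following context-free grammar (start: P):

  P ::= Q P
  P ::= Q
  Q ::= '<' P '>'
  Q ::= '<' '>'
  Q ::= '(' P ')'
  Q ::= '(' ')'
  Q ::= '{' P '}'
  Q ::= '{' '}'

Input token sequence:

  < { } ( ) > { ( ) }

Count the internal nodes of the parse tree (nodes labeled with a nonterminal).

[P [Q < [P [Q { }] [P [Q ( )]]] >] [P [Q { [P [Q ( )]] }]]]

10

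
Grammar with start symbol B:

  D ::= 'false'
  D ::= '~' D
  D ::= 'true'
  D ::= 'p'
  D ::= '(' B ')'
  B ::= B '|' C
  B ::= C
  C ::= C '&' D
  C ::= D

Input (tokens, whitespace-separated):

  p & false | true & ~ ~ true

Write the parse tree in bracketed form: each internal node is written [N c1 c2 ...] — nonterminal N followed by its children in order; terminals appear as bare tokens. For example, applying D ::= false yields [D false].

B
B | C
C | C
C & D | C
D & D | C
p & D | C
p & false | C
p & false | C & D
p & false | D & D
p & false | true & D
p & false | true & ~ D
p & false | true & ~ ~ D
p & false | true & ~ ~ true

[B [B [C [C [D p]] & [D false]]] | [C [C [D true]] & [D ~ [D ~ [D true]]]]]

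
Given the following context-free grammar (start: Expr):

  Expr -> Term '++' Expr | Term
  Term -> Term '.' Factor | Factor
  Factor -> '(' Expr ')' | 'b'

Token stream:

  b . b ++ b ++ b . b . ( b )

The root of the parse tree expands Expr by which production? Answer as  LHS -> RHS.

Expr -> Term '++' Expr

[Expr [Term [Term [Factor b]] . [Factor b]] ++ [Expr [Term [Factor b]] ++ [Expr [Term [Term [Term [Factor b]] . [Factor b]] . [Factor ( [Expr [Term [Factor b]]] )]]]]]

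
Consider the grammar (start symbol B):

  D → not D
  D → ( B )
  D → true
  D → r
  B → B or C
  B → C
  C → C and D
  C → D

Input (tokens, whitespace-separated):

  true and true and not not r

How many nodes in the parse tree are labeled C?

[B [C [C [C [D true]] and [D true]] and [D not [D not [D r]]]]]

3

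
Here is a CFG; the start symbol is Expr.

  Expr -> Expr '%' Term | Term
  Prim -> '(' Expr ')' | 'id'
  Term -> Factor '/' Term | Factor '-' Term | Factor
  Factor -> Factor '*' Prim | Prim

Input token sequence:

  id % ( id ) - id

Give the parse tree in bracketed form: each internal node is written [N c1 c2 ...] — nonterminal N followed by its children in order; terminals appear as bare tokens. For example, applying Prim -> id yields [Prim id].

Expr
Expr % Term
Term % Term
Factor % Term
Prim % Term
id % Term
id % Factor - Term
id % Prim - Term
id % ( Expr ) - Term
id % ( Term ) - Term
id % ( Factor ) - Term
id % ( Prim ) - Term
id % ( id ) - Term
id % ( id ) - Factor
id % ( id ) - Prim
id % ( id ) - id

[Expr [Expr [Term [Factor [Prim id]]]] % [Term [Factor [Prim ( [Expr [Term [Factor [Prim id]]]] )]] - [Term [Factor [Prim id]]]]]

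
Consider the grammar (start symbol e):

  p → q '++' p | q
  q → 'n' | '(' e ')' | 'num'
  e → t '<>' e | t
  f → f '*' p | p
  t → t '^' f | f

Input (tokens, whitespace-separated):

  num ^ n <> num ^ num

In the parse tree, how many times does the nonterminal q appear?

4

[e [t [t [f [p [q num]]]] ^ [f [p [q n]]]] <> [e [t [t [f [p [q num]]]] ^ [f [p [q num]]]]]]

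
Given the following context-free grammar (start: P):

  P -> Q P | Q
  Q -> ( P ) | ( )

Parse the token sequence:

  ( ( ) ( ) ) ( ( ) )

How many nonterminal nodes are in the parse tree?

10

[P [Q ( [P [Q ( )] [P [Q ( )]]] )] [P [Q ( [P [Q ( )]] )]]]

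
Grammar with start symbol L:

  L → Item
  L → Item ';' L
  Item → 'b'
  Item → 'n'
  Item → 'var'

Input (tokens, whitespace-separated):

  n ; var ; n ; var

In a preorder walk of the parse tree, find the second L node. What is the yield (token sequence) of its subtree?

var ; n ; var

[L [Item n] ; [L [Item var] ; [L [Item n] ; [L [Item var]]]]]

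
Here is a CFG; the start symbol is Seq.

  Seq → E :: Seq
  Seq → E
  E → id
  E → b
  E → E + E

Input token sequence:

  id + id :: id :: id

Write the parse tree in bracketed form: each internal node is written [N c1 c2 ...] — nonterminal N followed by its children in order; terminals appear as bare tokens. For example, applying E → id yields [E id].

Seq
E :: Seq
E + E :: Seq
id + E :: Seq
id + id :: Seq
id + id :: E :: Seq
id + id :: id :: Seq
id + id :: id :: E
id + id :: id :: id

[Seq [E [E id] + [E id]] :: [Seq [E id] :: [Seq [E id]]]]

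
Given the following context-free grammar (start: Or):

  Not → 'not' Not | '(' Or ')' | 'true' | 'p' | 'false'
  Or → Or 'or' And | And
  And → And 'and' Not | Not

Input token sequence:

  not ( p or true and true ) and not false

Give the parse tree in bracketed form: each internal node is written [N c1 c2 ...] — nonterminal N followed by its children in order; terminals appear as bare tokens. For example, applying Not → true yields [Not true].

[Or [And [And [Not not [Not ( [Or [Or [And [Not p]]] or [And [And [Not true]] and [Not true]]] )]]] and [Not not [Not false]]]]

Or
And
And and Not
Not and Not
not Not and Not
not ( Or ) and Not
not ( Or or And ) and Not
not ( And or And ) and Not
not ( Not or And ) and Not
not ( p or And ) and Not
not ( p or And and Not ) and Not
not ( p or Not and Not ) and Not
not ( p or true and Not ) and Not
not ( p or true and true ) and Not
not ( p or true and true ) and not Not
not ( p or true and true ) and not false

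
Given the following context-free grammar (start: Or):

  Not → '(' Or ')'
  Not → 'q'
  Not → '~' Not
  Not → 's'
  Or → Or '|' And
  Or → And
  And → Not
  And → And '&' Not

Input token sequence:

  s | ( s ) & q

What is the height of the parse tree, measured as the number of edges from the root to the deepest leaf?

7

[Or [Or [And [Not s]]] | [And [And [Not ( [Or [And [Not s]]] )]] & [Not q]]]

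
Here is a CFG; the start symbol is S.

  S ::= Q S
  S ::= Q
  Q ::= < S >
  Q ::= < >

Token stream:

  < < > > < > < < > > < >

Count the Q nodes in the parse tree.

[S [Q < [S [Q < >]] >] [S [Q < >] [S [Q < [S [Q < >]] >] [S [Q < >]]]]]

6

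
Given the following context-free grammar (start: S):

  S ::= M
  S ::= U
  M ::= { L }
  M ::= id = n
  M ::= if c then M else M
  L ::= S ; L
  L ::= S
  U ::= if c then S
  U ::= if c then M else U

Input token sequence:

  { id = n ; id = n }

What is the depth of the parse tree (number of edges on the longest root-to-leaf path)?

[S [M { [L [S [M id = n]] ; [L [S [M id = n]]]] }]]

6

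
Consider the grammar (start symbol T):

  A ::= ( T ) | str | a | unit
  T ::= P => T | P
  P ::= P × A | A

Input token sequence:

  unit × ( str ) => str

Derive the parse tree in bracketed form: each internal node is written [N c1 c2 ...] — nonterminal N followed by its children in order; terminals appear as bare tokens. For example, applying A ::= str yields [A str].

T
P => T
P × A => T
A × A => T
unit × A => T
unit × ( T ) => T
unit × ( P ) => T
unit × ( A ) => T
unit × ( str ) => T
unit × ( str ) => P
unit × ( str ) => A
unit × ( str ) => str

[T [P [P [A unit]] × [A ( [T [P [A str]]] )]] => [T [P [A str]]]]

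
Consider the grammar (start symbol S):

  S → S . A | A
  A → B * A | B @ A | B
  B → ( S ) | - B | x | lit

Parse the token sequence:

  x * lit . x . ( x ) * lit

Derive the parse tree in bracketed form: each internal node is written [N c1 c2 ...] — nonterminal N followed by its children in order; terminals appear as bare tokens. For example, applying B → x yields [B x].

[S [S [S [A [B x] * [A [B lit]]]] . [A [B x]]] . [A [B ( [S [A [B x]]] )] * [A [B lit]]]]

S
S . A
S . A . A
A . A . A
B * A . A . A
x * A . A . A
x * B . A . A
x * lit . A . A
x * lit . B . A
x * lit . x . A
x * lit . x . B * A
x * lit . x . ( S ) * A
x * lit . x . ( A ) * A
x * lit . x . ( B ) * A
x * lit . x . ( x ) * A
x * lit . x . ( x ) * B
x * lit . x . ( x ) * lit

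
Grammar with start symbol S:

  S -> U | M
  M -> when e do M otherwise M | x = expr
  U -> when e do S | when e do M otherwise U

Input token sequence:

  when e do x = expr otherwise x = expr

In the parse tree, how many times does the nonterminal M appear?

[S [M when e do [M x = expr] otherwise [M x = expr]]]

3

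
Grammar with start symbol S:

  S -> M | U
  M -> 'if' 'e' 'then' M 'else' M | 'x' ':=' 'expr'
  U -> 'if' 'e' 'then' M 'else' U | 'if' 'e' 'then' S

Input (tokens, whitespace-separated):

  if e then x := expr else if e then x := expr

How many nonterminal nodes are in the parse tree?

[S [U if e then [M x := expr] else [U if e then [S [M x := expr]]]]]

6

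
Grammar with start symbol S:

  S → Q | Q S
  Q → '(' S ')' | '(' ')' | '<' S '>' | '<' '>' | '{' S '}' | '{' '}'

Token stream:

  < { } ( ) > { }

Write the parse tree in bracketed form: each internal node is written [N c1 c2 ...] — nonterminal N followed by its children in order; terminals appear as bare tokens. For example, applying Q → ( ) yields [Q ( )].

S
Q S
< S > S
< Q S > S
< { } S > S
< { } Q > S
< { } ( ) > S
< { } ( ) > Q
< { } ( ) > { }

[S [Q < [S [Q { }] [S [Q ( )]]] >] [S [Q { }]]]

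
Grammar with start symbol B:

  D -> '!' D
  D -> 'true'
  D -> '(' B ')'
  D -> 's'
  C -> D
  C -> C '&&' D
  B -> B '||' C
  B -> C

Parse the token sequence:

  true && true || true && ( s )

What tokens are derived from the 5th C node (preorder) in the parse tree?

[B [B [C [C [D true]] && [D true]]] || [C [C [D true]] && [D ( [B [C [D s]]] )]]]

s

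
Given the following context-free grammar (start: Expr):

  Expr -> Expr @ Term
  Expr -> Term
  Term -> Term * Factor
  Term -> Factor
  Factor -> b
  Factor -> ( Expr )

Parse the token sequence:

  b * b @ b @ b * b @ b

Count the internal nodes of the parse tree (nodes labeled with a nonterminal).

16

[Expr [Expr [Expr [Expr [Term [Term [Factor b]] * [Factor b]]] @ [Term [Factor b]]] @ [Term [Term [Factor b]] * [Factor b]]] @ [Term [Factor b]]]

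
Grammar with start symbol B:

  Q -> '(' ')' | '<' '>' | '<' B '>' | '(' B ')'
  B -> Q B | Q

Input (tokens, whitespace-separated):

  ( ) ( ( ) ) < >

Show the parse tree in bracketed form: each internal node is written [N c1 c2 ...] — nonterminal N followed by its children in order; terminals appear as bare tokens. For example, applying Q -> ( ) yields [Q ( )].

[B [Q ( )] [B [Q ( [B [Q ( )]] )] [B [Q < >]]]]

B
Q B
( ) B
( ) Q B
( ) ( B ) B
( ) ( Q ) B
( ) ( ( ) ) B
( ) ( ( ) ) Q
( ) ( ( ) ) < >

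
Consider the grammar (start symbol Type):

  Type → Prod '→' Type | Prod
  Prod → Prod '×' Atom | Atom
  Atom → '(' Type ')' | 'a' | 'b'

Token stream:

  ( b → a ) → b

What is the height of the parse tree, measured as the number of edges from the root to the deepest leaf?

7

[Type [Prod [Atom ( [Type [Prod [Atom b]] → [Type [Prod [Atom a]]]] )]] → [Type [Prod [Atom b]]]]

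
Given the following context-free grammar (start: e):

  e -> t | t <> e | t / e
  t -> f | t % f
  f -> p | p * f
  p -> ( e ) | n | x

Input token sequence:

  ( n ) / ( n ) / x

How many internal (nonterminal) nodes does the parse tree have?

20

[e [t [f [p ( [e [t [f [p n]]]] )]]] / [e [t [f [p ( [e [t [f [p n]]]] )]]] / [e [t [f [p x]]]]]]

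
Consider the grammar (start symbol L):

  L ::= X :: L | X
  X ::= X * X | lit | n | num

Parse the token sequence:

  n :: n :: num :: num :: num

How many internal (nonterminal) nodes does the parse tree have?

[L [X n] :: [L [X n] :: [L [X num] :: [L [X num] :: [L [X num]]]]]]

10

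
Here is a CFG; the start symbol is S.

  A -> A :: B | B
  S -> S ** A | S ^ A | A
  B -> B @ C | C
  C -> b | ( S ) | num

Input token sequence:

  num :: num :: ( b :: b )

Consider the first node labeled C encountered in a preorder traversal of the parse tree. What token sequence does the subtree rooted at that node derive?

[S [A [A [A [B [C num]]] :: [B [C num]]] :: [B [C ( [S [A [A [B [C b]]] :: [B [C b]]]] )]]]]

num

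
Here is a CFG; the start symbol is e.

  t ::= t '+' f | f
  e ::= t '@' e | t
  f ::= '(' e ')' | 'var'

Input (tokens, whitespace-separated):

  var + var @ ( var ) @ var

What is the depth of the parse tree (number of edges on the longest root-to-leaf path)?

7

[e [t [t [f var]] + [f var]] @ [e [t [f ( [e [t [f var]]] )]] @ [e [t [f var]]]]]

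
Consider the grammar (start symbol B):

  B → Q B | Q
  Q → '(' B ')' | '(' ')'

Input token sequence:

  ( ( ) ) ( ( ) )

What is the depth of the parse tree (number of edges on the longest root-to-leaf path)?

5

[B [Q ( [B [Q ( )]] )] [B [Q ( [B [Q ( )]] )]]]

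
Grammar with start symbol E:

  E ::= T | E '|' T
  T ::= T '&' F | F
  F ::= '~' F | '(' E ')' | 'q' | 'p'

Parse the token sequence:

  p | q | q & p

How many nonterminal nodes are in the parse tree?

[E [E [E [T [F p]]] | [T [F q]]] | [T [T [F q]] & [F p]]]

11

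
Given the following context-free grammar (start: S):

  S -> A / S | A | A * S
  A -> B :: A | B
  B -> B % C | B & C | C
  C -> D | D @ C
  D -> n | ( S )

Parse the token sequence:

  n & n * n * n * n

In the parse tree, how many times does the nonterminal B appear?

[S [A [B [B [C [D n]]] & [C [D n]]]] * [S [A [B [C [D n]]]] * [S [A [B [C [D n]]]] * [S [A [B [C [D n]]]]]]]]

5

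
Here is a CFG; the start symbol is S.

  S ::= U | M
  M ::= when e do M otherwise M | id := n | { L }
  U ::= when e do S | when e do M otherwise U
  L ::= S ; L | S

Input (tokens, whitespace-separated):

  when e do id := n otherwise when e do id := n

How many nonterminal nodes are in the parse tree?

6

[S [U when e do [M id := n] otherwise [U when e do [S [M id := n]]]]]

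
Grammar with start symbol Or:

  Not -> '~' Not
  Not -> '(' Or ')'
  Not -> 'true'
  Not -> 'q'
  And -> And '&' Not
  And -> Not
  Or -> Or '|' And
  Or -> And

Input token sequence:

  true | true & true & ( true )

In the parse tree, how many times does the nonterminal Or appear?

[Or [Or [And [Not true]]] | [And [And [And [Not true]] & [Not true]] & [Not ( [Or [And [Not true]]] )]]]

3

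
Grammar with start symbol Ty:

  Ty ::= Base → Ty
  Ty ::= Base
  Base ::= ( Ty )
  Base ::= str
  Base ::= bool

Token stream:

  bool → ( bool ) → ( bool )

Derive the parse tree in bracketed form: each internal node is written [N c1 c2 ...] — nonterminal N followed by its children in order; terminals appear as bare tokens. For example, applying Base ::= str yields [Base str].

Ty
Base → Ty
bool → Ty
bool → Base → Ty
bool → ( Ty ) → Ty
bool → ( Base ) → Ty
bool → ( bool ) → Ty
bool → ( bool ) → Base
bool → ( bool ) → ( Ty )
bool → ( bool ) → ( Base )
bool → ( bool ) → ( bool )

[Ty [Base bool] → [Ty [Base ( [Ty [Base bool]] )] → [Ty [Base ( [Ty [Base bool]] )]]]]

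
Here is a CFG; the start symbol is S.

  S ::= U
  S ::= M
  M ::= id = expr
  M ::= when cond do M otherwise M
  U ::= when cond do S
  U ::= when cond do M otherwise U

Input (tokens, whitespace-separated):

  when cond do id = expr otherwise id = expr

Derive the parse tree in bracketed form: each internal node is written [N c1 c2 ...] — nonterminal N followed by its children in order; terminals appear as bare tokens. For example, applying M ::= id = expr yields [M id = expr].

[S [M when cond do [M id = expr] otherwise [M id = expr]]]

S
M
when cond do M otherwise M
when cond do id = expr otherwise M
when cond do id = expr otherwise id = expr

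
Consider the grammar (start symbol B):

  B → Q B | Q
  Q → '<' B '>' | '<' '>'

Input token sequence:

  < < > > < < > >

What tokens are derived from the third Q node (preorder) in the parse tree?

[B [Q < [B [Q < >]] >] [B [Q < [B [Q < >]] >]]]

< < > >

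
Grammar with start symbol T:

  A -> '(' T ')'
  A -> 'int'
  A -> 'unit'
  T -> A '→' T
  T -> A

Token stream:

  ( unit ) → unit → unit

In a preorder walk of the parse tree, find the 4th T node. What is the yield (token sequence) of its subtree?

unit

[T [A ( [T [A unit]] )] → [T [A unit] → [T [A unit]]]]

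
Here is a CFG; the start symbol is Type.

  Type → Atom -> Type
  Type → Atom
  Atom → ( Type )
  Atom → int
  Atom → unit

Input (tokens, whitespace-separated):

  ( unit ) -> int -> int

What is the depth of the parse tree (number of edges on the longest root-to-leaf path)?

4

[Type [Atom ( [Type [Atom unit]] )] -> [Type [Atom int] -> [Type [Atom int]]]]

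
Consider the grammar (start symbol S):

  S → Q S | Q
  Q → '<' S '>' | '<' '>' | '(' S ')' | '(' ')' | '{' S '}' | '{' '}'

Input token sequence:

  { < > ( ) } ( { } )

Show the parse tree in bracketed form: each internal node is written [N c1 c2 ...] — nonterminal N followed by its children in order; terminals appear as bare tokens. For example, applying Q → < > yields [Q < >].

[S [Q { [S [Q < >] [S [Q ( )]]] }] [S [Q ( [S [Q { }]] )]]]

S
Q S
{ S } S
{ Q S } S
{ < > S } S
{ < > Q } S
{ < > ( ) } S
{ < > ( ) } Q
{ < > ( ) } ( S )
{ < > ( ) } ( Q )
{ < > ( ) } ( { } )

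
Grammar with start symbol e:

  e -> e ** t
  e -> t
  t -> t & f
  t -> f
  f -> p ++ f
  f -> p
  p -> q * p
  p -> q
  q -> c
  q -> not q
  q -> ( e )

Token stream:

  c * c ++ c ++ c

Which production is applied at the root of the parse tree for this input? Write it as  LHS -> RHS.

e -> t

[e [t [f [p [q c] * [p [q c]]] ++ [f [p [q c]] ++ [f [p [q c]]]]]]]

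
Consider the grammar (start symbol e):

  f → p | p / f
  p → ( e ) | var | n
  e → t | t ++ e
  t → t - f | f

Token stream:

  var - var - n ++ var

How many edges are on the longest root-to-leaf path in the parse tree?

6

[e [t [t [t [f [p var]]] - [f [p var]]] - [f [p n]]] ++ [e [t [f [p var]]]]]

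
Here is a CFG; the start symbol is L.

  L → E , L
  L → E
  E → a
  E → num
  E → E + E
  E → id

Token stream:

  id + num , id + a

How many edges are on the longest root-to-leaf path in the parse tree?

[L [E [E id] + [E num]] , [L [E [E id] + [E a]]]]

4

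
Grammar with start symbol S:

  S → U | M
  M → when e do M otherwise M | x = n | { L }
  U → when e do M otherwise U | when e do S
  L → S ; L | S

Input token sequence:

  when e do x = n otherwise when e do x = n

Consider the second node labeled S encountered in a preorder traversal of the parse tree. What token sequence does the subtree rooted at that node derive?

[S [U when e do [M x = n] otherwise [U when e do [S [M x = n]]]]]

x = n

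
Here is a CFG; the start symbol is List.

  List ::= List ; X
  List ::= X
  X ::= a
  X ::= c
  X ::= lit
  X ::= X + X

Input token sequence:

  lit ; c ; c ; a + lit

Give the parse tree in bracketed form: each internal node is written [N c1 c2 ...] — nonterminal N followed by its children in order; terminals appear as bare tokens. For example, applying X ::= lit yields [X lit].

List
List ; X
List ; X ; X
List ; X ; X ; X
X ; X ; X ; X
lit ; X ; X ; X
lit ; c ; X ; X
lit ; c ; c ; X
lit ; c ; c ; X + X
lit ; c ; c ; a + X
lit ; c ; c ; a + lit

[List [List [List [List [X lit]] ; [X c]] ; [X c]] ; [X [X a] + [X lit]]]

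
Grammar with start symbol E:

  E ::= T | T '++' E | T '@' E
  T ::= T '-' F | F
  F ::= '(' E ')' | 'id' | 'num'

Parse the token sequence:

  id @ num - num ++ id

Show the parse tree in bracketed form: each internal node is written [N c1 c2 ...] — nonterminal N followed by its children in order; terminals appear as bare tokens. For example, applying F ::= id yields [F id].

[E [T [F id]] @ [E [T [T [F num]] - [F num]] ++ [E [T [F id]]]]]

E
T @ E
F @ E
id @ E
id @ T ++ E
id @ T - F ++ E
id @ F - F ++ E
id @ num - F ++ E
id @ num - num ++ E
id @ num - num ++ T
id @ num - num ++ F
id @ num - num ++ id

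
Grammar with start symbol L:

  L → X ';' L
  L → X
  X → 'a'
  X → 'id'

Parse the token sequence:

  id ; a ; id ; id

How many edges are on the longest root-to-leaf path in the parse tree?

[L [X id] ; [L [X a] ; [L [X id] ; [L [X id]]]]]

5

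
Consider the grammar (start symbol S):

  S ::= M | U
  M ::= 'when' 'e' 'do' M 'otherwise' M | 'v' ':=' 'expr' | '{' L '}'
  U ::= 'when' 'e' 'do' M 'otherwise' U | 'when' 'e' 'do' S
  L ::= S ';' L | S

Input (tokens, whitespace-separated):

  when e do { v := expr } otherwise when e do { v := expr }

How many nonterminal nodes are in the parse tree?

[S [U when e do [M { [L [S [M v := expr]]] }] otherwise [U when e do [S [M { [L [S [M v := expr]]] }]]]]]

12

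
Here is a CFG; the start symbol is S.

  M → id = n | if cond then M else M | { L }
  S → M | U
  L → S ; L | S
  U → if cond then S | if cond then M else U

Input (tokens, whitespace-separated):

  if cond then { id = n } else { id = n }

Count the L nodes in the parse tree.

2

[S [M if cond then [M { [L [S [M id = n]]] }] else [M { [L [S [M id = n]]] }]]]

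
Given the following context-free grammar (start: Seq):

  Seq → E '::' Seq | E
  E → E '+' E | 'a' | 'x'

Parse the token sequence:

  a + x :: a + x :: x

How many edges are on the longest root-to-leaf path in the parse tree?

[Seq [E [E a] + [E x]] :: [Seq [E [E a] + [E x]] :: [Seq [E x]]]]

4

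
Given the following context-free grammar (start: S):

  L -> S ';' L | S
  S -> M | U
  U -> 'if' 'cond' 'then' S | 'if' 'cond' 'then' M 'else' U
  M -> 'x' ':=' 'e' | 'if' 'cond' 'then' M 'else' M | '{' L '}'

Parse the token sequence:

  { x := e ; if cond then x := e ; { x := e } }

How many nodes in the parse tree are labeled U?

[S [M { [L [S [M x := e]] ; [L [S [U if cond then [S [M x := e]]]] ; [L [S [M { [L [S [M x := e]]] }]]]]] }]]

1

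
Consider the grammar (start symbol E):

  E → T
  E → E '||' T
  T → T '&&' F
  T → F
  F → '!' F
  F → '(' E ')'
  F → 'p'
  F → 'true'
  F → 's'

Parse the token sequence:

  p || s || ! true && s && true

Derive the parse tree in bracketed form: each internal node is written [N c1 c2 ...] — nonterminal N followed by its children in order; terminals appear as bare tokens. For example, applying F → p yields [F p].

E
E || T
E || T || T
T || T || T
F || T || T
p || T || T
p || F || T
p || s || T
p || s || T && F
p || s || T && F && F
p || s || F && F && F
p || s || ! F && F && F
p || s || ! true && F && F
p || s || ! true && s && F
p || s || ! true && s && true

[E [E [E [T [F p]]] || [T [F s]]] || [T [T [T [F ! [F true]]] && [F s]] && [F true]]]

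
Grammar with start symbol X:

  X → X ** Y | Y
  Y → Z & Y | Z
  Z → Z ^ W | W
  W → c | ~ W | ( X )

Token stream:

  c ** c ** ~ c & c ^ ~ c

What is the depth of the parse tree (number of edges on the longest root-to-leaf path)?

[X [X [X [Y [Z [W c]]]] ** [Y [Z [W c]]]] ** [Y [Z [W ~ [W c]]] & [Y [Z [Z [W c]] ^ [W ~ [W c]]]]]]

6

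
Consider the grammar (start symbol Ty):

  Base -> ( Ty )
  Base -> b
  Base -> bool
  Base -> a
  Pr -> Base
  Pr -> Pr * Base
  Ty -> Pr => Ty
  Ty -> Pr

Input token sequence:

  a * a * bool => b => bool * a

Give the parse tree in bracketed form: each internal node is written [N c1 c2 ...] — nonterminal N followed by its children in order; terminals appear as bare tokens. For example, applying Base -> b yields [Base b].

[Ty [Pr [Pr [Pr [Base a]] * [Base a]] * [Base bool]] => [Ty [Pr [Base b]] => [Ty [Pr [Pr [Base bool]] * [Base a]]]]]

Ty
Pr => Ty
Pr * Base => Ty
Pr * Base * Base => Ty
Base * Base * Base => Ty
a * Base * Base => Ty
a * a * Base => Ty
a * a * bool => Ty
a * a * bool => Pr => Ty
a * a * bool => Base => Ty
a * a * bool => b => Ty
a * a * bool => b => Pr
a * a * bool => b => Pr * Base
a * a * bool => b => Base * Base
a * a * bool => b => bool * Base
a * a * bool => b => bool * a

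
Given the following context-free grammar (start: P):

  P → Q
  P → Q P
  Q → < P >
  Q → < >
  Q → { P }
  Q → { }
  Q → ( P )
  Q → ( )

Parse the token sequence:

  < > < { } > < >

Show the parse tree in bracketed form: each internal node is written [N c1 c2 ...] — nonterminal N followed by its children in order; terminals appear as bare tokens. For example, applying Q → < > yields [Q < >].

P
Q P
< > P
< > Q P
< > < P > P
< > < Q > P
< > < { } > P
< > < { } > Q
< > < { } > < >

[P [Q < >] [P [Q < [P [Q { }]] >] [P [Q < >]]]]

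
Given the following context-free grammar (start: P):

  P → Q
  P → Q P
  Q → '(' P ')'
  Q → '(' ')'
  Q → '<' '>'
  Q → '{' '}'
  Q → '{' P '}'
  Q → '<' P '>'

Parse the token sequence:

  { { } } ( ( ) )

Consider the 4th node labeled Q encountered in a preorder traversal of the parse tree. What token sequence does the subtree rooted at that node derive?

[P [Q { [P [Q { }]] }] [P [Q ( [P [Q ( )]] )]]]

( )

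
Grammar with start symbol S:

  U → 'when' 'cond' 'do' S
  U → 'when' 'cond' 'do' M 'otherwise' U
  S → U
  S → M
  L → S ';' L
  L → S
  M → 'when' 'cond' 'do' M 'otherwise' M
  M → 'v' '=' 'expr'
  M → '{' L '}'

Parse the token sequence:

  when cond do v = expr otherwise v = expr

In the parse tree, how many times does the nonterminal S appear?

1

[S [M when cond do [M v = expr] otherwise [M v = expr]]]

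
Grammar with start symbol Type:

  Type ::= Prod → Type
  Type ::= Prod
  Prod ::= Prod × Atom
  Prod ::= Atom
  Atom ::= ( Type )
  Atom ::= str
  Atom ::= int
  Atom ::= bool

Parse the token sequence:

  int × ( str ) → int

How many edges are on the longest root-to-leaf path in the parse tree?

6

[Type [Prod [Prod [Atom int]] × [Atom ( [Type [Prod [Atom str]]] )]] → [Type [Prod [Atom int]]]]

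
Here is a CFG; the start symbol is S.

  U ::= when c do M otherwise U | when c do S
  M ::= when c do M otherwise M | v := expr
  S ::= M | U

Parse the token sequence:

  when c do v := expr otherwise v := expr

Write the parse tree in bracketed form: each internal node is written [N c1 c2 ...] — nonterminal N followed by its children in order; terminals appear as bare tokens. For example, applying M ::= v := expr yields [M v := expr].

S
M
when c do M otherwise M
when c do v := expr otherwise M
when c do v := expr otherwise v := expr

[S [M when c do [M v := expr] otherwise [M v := expr]]]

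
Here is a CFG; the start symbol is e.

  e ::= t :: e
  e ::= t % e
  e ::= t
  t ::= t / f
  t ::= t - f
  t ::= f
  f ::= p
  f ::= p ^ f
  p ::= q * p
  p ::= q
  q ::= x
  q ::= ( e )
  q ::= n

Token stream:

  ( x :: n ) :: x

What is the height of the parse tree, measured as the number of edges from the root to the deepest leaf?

[e [t [f [p [q ( [e [t [f [p [q x]]]] :: [e [t [f [p [q n]]]]]] )]]]] :: [e [t [f [p [q x]]]]]]

11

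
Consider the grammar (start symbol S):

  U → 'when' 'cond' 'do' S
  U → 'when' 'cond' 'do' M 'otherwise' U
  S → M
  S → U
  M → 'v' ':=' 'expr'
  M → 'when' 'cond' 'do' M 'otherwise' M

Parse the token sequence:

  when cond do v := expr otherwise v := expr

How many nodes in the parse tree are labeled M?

3

[S [M when cond do [M v := expr] otherwise [M v := expr]]]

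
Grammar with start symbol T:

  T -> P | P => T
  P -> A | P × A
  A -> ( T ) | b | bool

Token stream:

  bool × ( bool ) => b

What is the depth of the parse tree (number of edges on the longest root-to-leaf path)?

[T [P [P [A bool]] × [A ( [T [P [A bool]]] )]] => [T [P [A b]]]]

6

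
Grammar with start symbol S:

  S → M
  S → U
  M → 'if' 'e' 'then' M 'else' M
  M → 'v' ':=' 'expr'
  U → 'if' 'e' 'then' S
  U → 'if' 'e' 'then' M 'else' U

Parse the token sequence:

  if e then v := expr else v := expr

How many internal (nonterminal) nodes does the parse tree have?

4

[S [M if e then [M v := expr] else [M v := expr]]]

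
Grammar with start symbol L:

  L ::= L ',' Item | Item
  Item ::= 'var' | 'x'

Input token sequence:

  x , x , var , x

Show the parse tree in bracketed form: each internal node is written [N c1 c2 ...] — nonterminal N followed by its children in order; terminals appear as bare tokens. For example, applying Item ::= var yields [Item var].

L
L , Item
L , Item , Item
L , Item , Item , Item
Item , Item , Item , Item
x , Item , Item , Item
x , x , Item , Item
x , x , var , Item
x , x , var , x

[L [L [L [L [Item x]] , [Item x]] , [Item var]] , [Item x]]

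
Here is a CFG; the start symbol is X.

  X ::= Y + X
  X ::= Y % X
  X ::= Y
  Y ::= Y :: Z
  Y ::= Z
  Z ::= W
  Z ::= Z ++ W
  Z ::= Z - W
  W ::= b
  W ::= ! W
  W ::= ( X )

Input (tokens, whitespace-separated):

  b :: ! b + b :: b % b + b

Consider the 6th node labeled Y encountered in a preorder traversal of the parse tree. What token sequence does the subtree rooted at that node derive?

[X [Y [Y [Z [W b]]] :: [Z [W ! [W b]]]] + [X [Y [Y [Z [W b]]] :: [Z [W b]]] % [X [Y [Z [W b]]] + [X [Y [Z [W b]]]]]]]

b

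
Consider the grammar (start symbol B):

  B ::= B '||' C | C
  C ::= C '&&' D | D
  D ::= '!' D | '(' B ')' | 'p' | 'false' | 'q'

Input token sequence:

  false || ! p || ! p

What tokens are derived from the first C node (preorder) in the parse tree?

[B [B [B [C [D false]]] || [C [D ! [D p]]]] || [C [D ! [D p]]]]

false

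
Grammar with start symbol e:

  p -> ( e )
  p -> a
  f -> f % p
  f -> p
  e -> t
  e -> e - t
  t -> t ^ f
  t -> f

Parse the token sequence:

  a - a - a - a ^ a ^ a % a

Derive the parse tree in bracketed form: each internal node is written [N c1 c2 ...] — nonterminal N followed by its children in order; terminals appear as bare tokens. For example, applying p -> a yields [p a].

[e [e [e [e [t [f [p a]]]] - [t [f [p a]]]] - [t [f [p a]]]] - [t [t [t [f [p a]]] ^ [f [p a]]] ^ [f [f [p a]] % [p a]]]]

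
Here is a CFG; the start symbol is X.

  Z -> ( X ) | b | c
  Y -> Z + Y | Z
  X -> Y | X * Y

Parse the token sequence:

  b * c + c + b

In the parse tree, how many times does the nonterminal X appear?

[X [X [Y [Z b]]] * [Y [Z c] + [Y [Z c] + [Y [Z b]]]]]

2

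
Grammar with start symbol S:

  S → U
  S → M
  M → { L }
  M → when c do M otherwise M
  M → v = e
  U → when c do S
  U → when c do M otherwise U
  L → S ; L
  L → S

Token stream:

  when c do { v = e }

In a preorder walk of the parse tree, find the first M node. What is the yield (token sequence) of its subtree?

{ v = e }

[S [U when c do [S [M { [L [S [M v = e]]] }]]]]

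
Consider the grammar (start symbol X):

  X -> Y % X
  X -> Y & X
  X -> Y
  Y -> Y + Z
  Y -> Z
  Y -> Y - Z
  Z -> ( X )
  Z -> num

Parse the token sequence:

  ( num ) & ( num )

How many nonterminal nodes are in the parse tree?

12

[X [Y [Z ( [X [Y [Z num]]] )]] & [X [Y [Z ( [X [Y [Z num]]] )]]]]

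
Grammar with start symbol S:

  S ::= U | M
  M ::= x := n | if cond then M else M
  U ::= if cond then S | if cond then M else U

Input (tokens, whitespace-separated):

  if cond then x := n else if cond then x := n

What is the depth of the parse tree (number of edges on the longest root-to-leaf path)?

[S [U if cond then [M x := n] else [U if cond then [S [M x := n]]]]]

5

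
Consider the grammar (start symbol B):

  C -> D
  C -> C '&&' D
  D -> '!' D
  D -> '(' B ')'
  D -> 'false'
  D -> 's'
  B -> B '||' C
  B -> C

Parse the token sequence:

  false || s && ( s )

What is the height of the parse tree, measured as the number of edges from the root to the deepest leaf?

6

[B [B [C [D false]]] || [C [C [D s]] && [D ( [B [C [D s]]] )]]]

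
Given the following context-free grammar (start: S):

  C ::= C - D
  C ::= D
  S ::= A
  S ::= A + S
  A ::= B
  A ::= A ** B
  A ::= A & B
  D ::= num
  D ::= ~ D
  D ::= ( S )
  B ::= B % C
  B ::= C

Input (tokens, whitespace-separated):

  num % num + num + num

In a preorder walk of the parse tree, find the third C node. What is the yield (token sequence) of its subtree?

[S [A [B [B [C [D num]]] % [C [D num]]]] + [S [A [B [C [D num]]]] + [S [A [B [C [D num]]]]]]]

num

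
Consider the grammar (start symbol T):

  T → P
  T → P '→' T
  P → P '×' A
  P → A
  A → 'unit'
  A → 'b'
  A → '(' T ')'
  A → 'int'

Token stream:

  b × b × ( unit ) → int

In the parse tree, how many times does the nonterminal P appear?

[T [P [P [P [A b]] × [A b]] × [A ( [T [P [A unit]]] )]] → [T [P [A int]]]]

5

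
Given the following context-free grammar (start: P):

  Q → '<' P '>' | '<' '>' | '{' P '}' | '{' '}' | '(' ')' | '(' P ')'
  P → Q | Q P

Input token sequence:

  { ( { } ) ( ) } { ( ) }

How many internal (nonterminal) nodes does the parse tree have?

12

[P [Q { [P [Q ( [P [Q { }]] )] [P [Q ( )]]] }] [P [Q { [P [Q ( )]] }]]]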